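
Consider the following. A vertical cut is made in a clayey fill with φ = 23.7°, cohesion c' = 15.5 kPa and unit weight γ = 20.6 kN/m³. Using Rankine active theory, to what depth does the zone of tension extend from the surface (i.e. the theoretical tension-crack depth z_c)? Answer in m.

2.30 m

K_a = tan²(45° − 23.7°/2) = 0.4266; √K_a = 0.6531.
The active pressure is zero where K_a γ z = 2c√K_a, so z_c = 2c/(γ√K_a) = 2×15.5/(20.6×0.6531) = 2.304 m.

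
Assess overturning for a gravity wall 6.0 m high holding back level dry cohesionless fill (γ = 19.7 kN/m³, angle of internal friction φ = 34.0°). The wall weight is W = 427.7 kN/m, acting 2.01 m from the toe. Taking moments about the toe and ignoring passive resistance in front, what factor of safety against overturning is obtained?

K_a = tan²(45° − 34.0°/2) = 0.2827.
P_a = ½K_aγH² = 0.5×0.2827×19.7×6.0² = 100.3 kN/m, acting at H/3 = 2.000 m above the base.
Overturning moment M_o = P_a × H/3 = 100.3 × 2.000 = 200.5.
Resisting moment M_r = W × 2.01 = 427.7 × 2.01 = 859.7.
FS_overturning = M_r/M_o = 859.7/200.5 = 4.288.

4.29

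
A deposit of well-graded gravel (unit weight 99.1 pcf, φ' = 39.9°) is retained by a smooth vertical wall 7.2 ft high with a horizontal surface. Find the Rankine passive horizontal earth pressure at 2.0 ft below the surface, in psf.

K_p = (1 + sin φ)/(1 − sin φ) = 4.578.
σ_h = K_p γ z = 4.578 × 99.1 × 2.0 = 907.4 psf.

907 psf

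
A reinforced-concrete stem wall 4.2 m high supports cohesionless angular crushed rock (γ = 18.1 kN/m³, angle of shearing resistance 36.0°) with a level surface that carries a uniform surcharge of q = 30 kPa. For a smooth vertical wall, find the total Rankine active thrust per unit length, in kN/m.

74.2 kN/m

K_a = tan²(45° − φ/2) = 0.2596.
Soil triangle: ½ K_a γ H² = 0.5×0.2596×18.1×4.2² = 41.45 kN/m.
Surcharge rectangle: K_a q H = 0.2596×30×4.2 = 32.71 kN/m.
Total = 41.45 + 32.71 = 74.16 kN/m.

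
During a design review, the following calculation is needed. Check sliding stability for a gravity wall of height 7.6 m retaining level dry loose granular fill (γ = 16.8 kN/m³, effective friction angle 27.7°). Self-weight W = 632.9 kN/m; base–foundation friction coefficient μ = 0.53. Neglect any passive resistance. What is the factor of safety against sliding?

K_a = tan²(45° − 27.7°/2) = 0.3653.
P_a = ½K_aγH² = 0.5×0.3653×16.8×7.6² = 177.3 kN/m, acting at H/3 = 2.533 m above the base.
FS_sliding = μW / P_a = 0.53×632.9 / 177.3 = 1.892.

1.89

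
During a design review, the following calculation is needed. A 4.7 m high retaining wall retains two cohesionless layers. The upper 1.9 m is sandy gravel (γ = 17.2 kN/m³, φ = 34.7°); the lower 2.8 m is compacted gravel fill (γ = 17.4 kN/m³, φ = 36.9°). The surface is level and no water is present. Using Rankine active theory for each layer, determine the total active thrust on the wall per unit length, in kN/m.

48.4 kN/m

K_a1 = tan²(45°−34.7°/2) = 0.2745; K_a2 = tan²(45°−36.9°/2) = 0.2497.
Layer 1: σ at base = K_a1 γ₁ h₁ = 8.970 kPa; P₁ = ½×8.970×1.9 = 8.521.
Layer 2: σ_v at top = γ₁h₁ = 32.68; σ_h top = K_a2×32.68 = 8.159; σ_h base = K_a2×(32.68+17.4×2.8) = 20.32.
P₂ = ½(8.159+20.32)×2.8 = 39.88. Total P_a = 8.521+39.88 = 48.40 kN/m.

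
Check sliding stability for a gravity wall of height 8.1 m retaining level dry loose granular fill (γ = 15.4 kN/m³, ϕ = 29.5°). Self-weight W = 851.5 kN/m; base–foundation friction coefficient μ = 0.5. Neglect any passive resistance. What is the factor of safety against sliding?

K_a = tan²(45° − 29.5°/2) = 0.3401.
P_a = ½K_aγH² = 0.5×0.3401×15.4×8.1² = 171.8 kN/m, acting at H/3 = 2.700 m above the base.
FS_sliding = μW / P_a = 0.5×851.5 / 171.8 = 2.478.

2.48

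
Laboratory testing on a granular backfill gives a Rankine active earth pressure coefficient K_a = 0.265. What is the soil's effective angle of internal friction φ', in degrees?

K_a = tan²(45° − φ/2) ⇒ 45° − φ/2 = arctan(√0.265) = 27.24°.
φ = 2(45° − 27.24°) = 35.52°.

35.5°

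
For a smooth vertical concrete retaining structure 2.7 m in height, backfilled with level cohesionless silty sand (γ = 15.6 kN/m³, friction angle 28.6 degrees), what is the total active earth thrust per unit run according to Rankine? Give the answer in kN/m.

20.0 kN/m

K_a = tan²(45° − φ/2) = 0.3525.
P_a = ½ K_a γ H² = 0.5 × 0.3525 × 15.6 × 2.7² = 20.05 kN/m.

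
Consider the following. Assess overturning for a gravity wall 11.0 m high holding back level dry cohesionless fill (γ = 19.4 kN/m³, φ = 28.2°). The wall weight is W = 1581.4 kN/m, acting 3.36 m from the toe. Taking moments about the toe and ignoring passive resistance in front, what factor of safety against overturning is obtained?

3.45

K_a = tan²(45° − 28.2°/2) = 0.3582.
P_a = ½K_aγH² = 0.5×0.3582×19.4×11.0² = 420.4 kN/m, acting at H/3 = 3.667 m above the base.
Overturning moment M_o = P_a × H/3 = 420.4 × 3.667 = 1541.
Resisting moment M_r = W × 3.36 = 1581.4 × 3.36 = 5314.
FS_overturning = M_r/M_o = 5314/1541 = 3.447.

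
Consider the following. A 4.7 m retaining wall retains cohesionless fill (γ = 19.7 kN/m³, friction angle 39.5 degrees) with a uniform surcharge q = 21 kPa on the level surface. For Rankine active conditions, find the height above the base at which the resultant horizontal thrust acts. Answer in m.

1.81 m

K_a = 0.2224.
Triangular part P₁ = ½K_aγH² = 48.40 at H/3 = 1.567 m; rectangular part P₂ = K_a q H = 21.95 at H/2 = 2.350 m.
ȳ = (P₁·1.567 + P₂·2.350)/(P₁+P₂) = 1.811 m.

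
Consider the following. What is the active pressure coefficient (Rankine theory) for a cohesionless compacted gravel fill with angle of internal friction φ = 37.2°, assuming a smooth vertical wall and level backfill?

0.246

K_a = (1 − sin φ)/(1 + sin φ) = (1 − sin 37.2°)/(1 + sin 37.2°) = 0.2464.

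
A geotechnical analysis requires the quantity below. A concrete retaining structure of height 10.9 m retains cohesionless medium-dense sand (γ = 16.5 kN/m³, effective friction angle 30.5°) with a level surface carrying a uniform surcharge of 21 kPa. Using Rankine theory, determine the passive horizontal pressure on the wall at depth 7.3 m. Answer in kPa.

K_p = (1 + sin φ)/(1 − sin φ) = 3.061.
σ_v = γz + q = 16.5 × 7.3 + 21 = 141.4 kPa.
σ_h = K_p σ_v = 3.061 × 141.4 = 433.0 kPa.

433 kPa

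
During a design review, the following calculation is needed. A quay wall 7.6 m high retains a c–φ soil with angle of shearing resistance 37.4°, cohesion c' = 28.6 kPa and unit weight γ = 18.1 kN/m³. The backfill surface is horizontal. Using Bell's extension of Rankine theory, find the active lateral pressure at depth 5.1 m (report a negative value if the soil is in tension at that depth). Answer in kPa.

K_a = (1 − sin φ)/(1 + sin φ) = 0.2443.
σ_a = K_a γ z − 2c√K_a = 0.2443×18.1×5.1 − 2×28.6×0.4942 = -5.722 kPa.

-5.72 kPa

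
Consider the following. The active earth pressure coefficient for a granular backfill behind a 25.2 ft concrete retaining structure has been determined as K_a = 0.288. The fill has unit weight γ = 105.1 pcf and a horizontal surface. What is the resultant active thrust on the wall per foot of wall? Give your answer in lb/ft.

9610 lb/ft

P = ½ K_a γ H² = 0.5 × 0.288 × 105.1 × 25.2² = 9611 lb/ft.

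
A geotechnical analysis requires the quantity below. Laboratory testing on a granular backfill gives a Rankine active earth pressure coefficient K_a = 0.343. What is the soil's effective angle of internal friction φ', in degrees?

29.3°

K_a = tan²(45° − φ/2) ⇒ 45° − φ/2 = arctan(√0.343) = 30.36°.
φ = 2(45° − 30.36°) = 29.29°.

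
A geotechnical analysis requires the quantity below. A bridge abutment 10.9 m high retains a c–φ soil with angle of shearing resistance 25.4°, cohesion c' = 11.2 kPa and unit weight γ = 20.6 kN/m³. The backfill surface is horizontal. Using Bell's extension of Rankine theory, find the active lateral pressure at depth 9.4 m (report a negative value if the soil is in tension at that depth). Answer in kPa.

63.2 kPa

K_a = (1 − sin φ)/(1 + sin φ) = 0.3996.
σ_a = K_a γ z − 2c√K_a = 0.3996×20.6×9.4 − 2×11.2×0.6322 = 63.23 kPa.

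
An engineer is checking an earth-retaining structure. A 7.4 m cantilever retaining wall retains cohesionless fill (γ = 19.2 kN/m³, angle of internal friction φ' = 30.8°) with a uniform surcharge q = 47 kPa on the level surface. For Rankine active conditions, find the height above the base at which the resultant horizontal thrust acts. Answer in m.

K_a = 0.3227.
Triangular part P₁ = ½K_aγH² = 169.6 at H/3 = 2.467 m; rectangular part P₂ = K_a q H = 112.2 at H/2 = 3.700 m.
ȳ = (P₁·2.467 + P₂·3.700)/(P₁+P₂) = 2.958 m.

2.96 m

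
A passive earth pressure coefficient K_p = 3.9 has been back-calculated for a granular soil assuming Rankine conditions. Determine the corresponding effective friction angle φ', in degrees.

K_p = (1+sin φ)/(1−sin φ) ⇒ sin φ = (K_p − 1)/(K_p + 1) = 0.5918.
φ = arcsin(0.5918) = 36.29°.

36.3°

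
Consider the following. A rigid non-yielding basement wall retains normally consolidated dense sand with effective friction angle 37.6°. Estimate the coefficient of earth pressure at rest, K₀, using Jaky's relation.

0.390

K₀ = 1 − sin φ' = 1 − sin 37.6° = 0.3899.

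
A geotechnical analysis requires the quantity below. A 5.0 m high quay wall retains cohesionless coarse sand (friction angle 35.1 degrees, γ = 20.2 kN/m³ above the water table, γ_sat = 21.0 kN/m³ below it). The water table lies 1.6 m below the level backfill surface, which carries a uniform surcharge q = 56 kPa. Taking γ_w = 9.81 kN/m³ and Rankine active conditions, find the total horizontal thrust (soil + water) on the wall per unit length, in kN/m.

186 kN/m

K_a = tan²(45° − φ/2) = 0.2698.
γ' = 21.0 − 9.81 = 11.19 kN/m³. h₂ = H − d_w = 3.4 m.
σ'_h: at surface K_a·q = 15.11; at WT K_a(q+γd_w) = 23.83; at base K_a(q+γd_w+γ'h₂) = 34.10 kPa.
P₁ = ½(15.11+23.83)×1.6 = 31.15; P₂ = ½(23.83+34.10)×3.4 = 98.48; P_w = ½γ_w h₂² = 56.70.
Total = 31.15+98.48+56.70 = 186.3 kN/m.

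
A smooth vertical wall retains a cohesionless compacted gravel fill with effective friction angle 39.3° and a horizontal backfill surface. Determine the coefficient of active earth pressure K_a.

K_a = (1 − sin φ)/(1 + sin φ) = (1 − sin 39.3°)/(1 + sin 39.3°) = 0.2245.

0.224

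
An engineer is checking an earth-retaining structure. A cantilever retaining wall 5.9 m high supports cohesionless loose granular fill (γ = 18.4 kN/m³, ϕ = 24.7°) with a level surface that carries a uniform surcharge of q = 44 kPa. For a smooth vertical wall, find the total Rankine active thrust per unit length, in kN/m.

K_a = tan²(45° − φ/2) = 0.4106.
Soil triangle: ½ K_a γ H² = 0.5×0.4106×18.4×5.9² = 131.5 kN/m.
Surcharge rectangle: K_a q H = 0.4106×44×5.9 = 106.6 kN/m.
Total = 131.5 + 106.6 = 238.1 kN/m.

238 kN/m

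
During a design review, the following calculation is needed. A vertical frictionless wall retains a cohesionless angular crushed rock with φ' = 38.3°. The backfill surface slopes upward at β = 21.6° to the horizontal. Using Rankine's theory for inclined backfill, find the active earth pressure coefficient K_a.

K_a = cos β · (cos β − √(cos²β − cos²φ)) / (cos β + √(cos²β − cos²φ)).
cos β = 0.9298, cos φ = 0.7848, √(cos²β − cos²φ) = 0.4986.
K_a = 0.9298 × (0.9298 − 0.4986)/(0.9298 + 0.4986) = 0.2807.

0.281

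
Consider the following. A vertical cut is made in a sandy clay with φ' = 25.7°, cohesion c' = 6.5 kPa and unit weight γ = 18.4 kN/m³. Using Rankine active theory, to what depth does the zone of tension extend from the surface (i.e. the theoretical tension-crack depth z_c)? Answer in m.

K_a = tan²(45° − 25.7°/2) = 0.3950; √K_a = 0.6285.
The active pressure is zero where K_a γ z = 2c√K_a, so z_c = 2c/(γ√K_a) = 2×6.5/(18.4×0.6285) = 1.124 m.

1.12 m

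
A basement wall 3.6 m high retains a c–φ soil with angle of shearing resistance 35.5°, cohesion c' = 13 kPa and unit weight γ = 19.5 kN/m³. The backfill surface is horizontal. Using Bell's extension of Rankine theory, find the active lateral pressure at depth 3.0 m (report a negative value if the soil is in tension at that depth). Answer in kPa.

2.13 kPa

K_a = (1 − sin φ)/(1 + sin φ) = 0.2653.
σ_a = K_a γ z − 2c√K_a = 0.2653×19.5×3.0 − 2×13×0.5150 = 2.127 kPa.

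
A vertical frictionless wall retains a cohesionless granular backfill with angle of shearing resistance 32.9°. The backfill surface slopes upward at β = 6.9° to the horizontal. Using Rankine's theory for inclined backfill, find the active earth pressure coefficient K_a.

K_a = cos β · (cos β − √(cos²β − cos²φ)) / (cos β + √(cos²β − cos²φ)).
cos β = 0.9928, cos φ = 0.8396, √(cos²β − cos²φ) = 0.5297.
K_a = 0.9928 × (0.9928 − 0.5297)/(0.9928 + 0.5297) = 0.3019.

0.302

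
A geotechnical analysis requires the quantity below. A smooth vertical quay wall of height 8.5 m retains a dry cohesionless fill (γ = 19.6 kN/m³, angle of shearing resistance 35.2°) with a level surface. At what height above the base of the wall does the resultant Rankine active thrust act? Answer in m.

K_a = 0.2687.
The pressure distribution is triangular, so the resultant acts at H/3 above the base = 8.5/3 = 2.833 m.

2.83 m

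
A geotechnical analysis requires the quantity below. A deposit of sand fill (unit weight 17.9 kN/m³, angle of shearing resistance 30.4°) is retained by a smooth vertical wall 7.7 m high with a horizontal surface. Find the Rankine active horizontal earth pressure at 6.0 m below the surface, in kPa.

K_a = (1 − sin φ)/(1 + sin φ) = 0.3280.
σ_h = K_a γ z = 0.3280 × 17.9 × 6.0 = 35.23 kPa.

35.2 kPa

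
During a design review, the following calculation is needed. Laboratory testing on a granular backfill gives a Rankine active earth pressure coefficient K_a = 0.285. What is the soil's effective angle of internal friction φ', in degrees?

33.8°

K_a = tan²(45° − φ/2) ⇒ 45° − φ/2 = arctan(√0.285) = 28.10°.
φ = 2(45° − 28.10°) = 33.81°.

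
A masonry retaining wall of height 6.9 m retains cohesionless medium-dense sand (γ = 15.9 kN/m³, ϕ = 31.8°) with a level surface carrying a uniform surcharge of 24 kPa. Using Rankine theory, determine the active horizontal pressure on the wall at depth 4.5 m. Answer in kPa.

29.6 kPa

K_a = (1 − sin φ)/(1 + sin φ) = 0.3098.
σ_v = γz + q = 15.9 × 4.5 + 24 = 95.55 kPa.
σ_h = K_a σ_v = 0.3098 × 95.55 = 29.60 kPa.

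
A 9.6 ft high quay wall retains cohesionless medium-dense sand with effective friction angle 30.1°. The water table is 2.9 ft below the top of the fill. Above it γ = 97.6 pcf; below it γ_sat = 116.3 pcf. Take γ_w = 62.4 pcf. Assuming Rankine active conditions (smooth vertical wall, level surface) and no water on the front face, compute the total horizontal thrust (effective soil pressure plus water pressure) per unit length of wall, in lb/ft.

K_a = tan²(45° − φ/2) = 0.3320.
γ' = 116.3 − 62.4 = 53.90 pcf. Depth below WT = 6.7 ft.
σ'_h at WT = K_a γ d_w = 93.97 psf; at base = 93.97 + K_a γ' × 6.7 = 213.9 psf.
P₁ (0–2.9 ft) = ½×93.97×2.9 = 136.3. P₂ (2.9–9.6 ft) = ½(93.97+213.9)×6.7 = 1031.
P_w = ½ γ_w h₂² = 0.5×62.4×6.7² = 1401. Total = 136.3+1031+1401 = 2568 lb/ft.

2570 lb/ft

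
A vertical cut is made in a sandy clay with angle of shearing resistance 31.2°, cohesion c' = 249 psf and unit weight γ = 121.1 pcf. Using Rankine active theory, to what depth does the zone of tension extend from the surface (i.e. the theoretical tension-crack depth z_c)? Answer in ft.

K_a = tan²(45° − 31.2°/2) = 0.3175; √K_a = 0.5635.
The active pressure is zero where K_a γ z = 2c√K_a, so z_c = 2c/(γ√K_a) = 2×249/(121.1×0.5635) = 7.298 ft.

7.30 ft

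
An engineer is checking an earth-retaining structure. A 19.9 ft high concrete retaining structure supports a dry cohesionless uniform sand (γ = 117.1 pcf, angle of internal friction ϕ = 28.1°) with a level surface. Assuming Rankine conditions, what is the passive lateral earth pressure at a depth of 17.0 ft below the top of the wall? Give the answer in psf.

5540 psf

K_p = (1 + sin φ)/(1 − sin φ) = 2.781.
σ_h = K_p γ z = 2.781 × 117.1 × 17.0 = 5536 psf.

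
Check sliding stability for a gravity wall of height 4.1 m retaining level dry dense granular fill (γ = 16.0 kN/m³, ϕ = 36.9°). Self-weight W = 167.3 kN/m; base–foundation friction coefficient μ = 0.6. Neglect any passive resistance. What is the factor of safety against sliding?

K_a = tan²(45° − 36.9°/2) = 0.2497.
P_a = ½K_aγH² = 0.5×0.2497×16.0×4.1² = 33.58 kN/m, acting at H/3 = 1.367 m above the base.
FS_sliding = μW / P_a = 0.6×167.3 / 33.58 = 2.990.

2.99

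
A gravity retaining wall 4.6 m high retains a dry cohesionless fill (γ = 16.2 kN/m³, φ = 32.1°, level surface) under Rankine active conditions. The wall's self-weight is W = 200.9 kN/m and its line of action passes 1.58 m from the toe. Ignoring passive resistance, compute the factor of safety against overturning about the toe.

K_a = tan²(45° − 32.1°/2) = 0.3060.
P_a = ½K_aγH² = 0.5×0.3060×16.2×4.6² = 52.45 kN/m, acting at H/3 = 1.533 m above the base.
Overturning moment M_o = P_a × H/3 = 52.45 × 1.533 = 80.42.
Resisting moment M_r = W × 1.58 = 200.9 × 1.58 = 317.4.
FS_overturning = M_r/M_o = 317.4/80.42 = 3.947.

3.95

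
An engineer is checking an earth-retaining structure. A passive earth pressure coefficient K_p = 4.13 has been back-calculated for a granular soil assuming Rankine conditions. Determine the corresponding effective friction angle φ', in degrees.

37.6°

K_p = (1+sin φ)/(1−sin φ) ⇒ sin φ = (K_p − 1)/(K_p + 1) = 0.6101.
φ = arcsin(0.6101) = 37.60°.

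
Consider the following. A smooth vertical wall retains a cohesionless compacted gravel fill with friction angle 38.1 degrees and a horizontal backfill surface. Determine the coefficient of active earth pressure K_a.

0.237

K_a = (1 − sin φ)/(1 + sin φ) = (1 − sin 38.1°)/(1 + sin 38.1°) = 0.2368.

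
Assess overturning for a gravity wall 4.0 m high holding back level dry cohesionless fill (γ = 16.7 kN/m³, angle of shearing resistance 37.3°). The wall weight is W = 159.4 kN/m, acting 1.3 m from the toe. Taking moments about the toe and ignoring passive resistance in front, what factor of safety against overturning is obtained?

K_a = tan²(45° − 37.3°/2) = 0.2453.
P_a = ½K_aγH² = 0.5×0.2453×16.7×4.0² = 32.78 kN/m, acting at H/3 = 1.333 m above the base.
Overturning moment M_o = P_a × H/3 = 32.78 × 1.333 = 43.70.
Resisting moment M_r = W × 1.3 = 159.4 × 1.3 = 207.2.
FS_overturning = M_r/M_o = 207.2/43.70 = 4.742.

4.74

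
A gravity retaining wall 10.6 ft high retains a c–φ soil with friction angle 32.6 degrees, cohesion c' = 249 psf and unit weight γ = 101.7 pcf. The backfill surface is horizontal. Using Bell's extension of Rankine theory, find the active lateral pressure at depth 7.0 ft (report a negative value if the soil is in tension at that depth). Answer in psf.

-59.3 psf

K_a = (1 − sin φ)/(1 + sin φ) = 0.2997.
σ_a = K_a γ z − 2c√K_a = 0.2997×101.7×7.0 − 2×249×0.5475 = -59.26 psf.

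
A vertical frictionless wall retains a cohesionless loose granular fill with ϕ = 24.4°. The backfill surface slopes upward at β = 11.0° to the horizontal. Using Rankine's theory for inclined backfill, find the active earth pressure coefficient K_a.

0.448

K_a = cos β · (cos β − √(cos²β − cos²φ)) / (cos β + √(cos²β − cos²φ)).
cos β = 0.9816, cos φ = 0.9107, √(cos²β − cos²φ) = 0.3664.
K_a = 0.9816 × (0.9816 − 0.3664)/(0.9816 + 0.3664) = 0.4480.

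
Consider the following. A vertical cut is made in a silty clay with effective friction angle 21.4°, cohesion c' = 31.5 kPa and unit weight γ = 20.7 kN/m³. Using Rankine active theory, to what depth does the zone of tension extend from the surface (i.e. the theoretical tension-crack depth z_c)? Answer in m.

K_a = tan²(45° − 21.4°/2) = 0.4653; √K_a = 0.6822.
The active pressure is zero where K_a γ z = 2c√K_a, so z_c = 2c/(γ√K_a) = 2×31.5/(20.7×0.6822) = 4.462 m.

4.46 m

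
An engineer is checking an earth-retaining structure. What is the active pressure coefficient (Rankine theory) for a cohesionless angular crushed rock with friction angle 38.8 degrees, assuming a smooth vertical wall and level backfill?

K_a = tan²(45° − φ/2) = tan²(25.60°) = 0.2296.

0.230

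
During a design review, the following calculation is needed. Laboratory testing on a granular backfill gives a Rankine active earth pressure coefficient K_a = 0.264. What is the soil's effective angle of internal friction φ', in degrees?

K_a = tan²(45° − φ/2) ⇒ 45° − φ/2 = arctan(√0.264) = 27.19°.
φ = 2(45° − 27.19°) = 35.61°.

35.6°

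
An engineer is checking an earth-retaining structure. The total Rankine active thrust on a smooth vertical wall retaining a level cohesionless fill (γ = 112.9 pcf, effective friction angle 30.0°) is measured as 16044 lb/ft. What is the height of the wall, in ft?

29.2 ft

K_a = 0.3333. P_a = ½ K_a γ H² ⇒ H = √(2P_a/(K_a γ)).
H = √(2×16044/(0.3333×112.9)) = 29.20 ft.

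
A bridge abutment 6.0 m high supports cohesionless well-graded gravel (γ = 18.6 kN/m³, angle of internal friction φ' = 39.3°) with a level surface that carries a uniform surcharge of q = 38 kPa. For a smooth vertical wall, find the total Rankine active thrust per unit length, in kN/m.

K_a = tan²(45° − φ/2) = 0.2245.
Soil triangle: ½ K_a γ H² = 0.5×0.2245×18.6×6.0² = 75.15 kN/m.
Surcharge rectangle: K_a q H = 0.2245×38×6.0 = 51.18 kN/m.
Total = 75.15 + 51.18 = 126.3 kN/m.

126 kN/m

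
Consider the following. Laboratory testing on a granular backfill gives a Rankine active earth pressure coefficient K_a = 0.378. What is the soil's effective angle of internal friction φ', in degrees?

K_a = tan²(45° − φ/2) ⇒ 45° − φ/2 = arctan(√0.378) = 31.58°.
φ = 2(45° − 31.58°) = 26.83°.

26.8°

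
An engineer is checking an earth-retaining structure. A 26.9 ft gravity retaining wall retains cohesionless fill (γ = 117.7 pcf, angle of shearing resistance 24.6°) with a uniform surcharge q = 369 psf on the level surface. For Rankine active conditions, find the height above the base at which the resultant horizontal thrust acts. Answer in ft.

9.81 ft

K_a = 0.4121.
Triangular part P₁ = ½K_aγH² = 17550 at H/3 = 8.967 ft; rectangular part P₂ = K_a q H = 4091 at H/2 = 13.45 ft.
ȳ = (P₁·8.967 + P₂·13.45)/(P₁+P₂) = 9.814 ft.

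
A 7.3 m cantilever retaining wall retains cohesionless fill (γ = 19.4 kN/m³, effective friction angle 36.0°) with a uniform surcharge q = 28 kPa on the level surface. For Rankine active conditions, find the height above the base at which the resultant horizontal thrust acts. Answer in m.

2.78 m

K_a = 0.2596.
Triangular part P₁ = ½K_aγH² = 134.2 at H/3 = 2.433 m; rectangular part P₂ = K_a q H = 53.07 at H/2 = 3.650 m.
ȳ = (P₁·2.433 + P₂·3.650)/(P₁+P₂) = 2.778 m.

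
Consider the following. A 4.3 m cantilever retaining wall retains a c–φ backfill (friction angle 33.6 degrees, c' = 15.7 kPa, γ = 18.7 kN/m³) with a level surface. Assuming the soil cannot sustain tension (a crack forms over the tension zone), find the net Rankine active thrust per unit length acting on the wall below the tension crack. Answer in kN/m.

3.67 kN/m

K_a = 0.2875; √K_a = 0.5362.
Tension-crack depth z_c = 2c/(γ√K_a) = 2×15.7/(18.7×0.5362) = 3.132 m.
σ_a at base = K_a γ H − 2c√K_a = 0.2875×18.7×4.3 − 2×15.7×0.5362 = 6.282 kPa.
P_a = ½ × 6.282 × (H − z_c) = 0.5×6.282×1.168 = 3.670 kN/m.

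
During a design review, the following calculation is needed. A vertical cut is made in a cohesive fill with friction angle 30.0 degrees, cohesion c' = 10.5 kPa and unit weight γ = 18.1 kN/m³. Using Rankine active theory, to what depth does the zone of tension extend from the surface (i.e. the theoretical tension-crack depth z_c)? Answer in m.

2.01 m

K_a = tan²(45° − 30.0°/2) = 0.3333; √K_a = 0.5774.
The active pressure is zero where K_a γ z = 2c√K_a, so z_c = 2c/(γ√K_a) = 2×10.5/(18.1×0.5774) = 2.010 m.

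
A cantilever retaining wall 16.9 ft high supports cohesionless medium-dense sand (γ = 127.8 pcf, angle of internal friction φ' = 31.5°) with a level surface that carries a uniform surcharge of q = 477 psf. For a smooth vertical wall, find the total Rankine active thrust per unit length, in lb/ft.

8250 lb/ft

K_a = tan²(45° − φ/2) = 0.3136.
Soil triangle: ½ K_a γ H² = 0.5×0.3136×127.8×16.9² = 5724 lb/ft.
Surcharge rectangle: K_a q H = 0.3136×477×16.9 = 2528 lb/ft.
Total = 5724 + 2528 = 8252 lb/ft.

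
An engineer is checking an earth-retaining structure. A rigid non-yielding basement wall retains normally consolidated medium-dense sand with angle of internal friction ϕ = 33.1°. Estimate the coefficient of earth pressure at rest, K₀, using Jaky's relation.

K₀ = 1 − sin φ' = 1 − sin 33.1° = 0.4539.

0.454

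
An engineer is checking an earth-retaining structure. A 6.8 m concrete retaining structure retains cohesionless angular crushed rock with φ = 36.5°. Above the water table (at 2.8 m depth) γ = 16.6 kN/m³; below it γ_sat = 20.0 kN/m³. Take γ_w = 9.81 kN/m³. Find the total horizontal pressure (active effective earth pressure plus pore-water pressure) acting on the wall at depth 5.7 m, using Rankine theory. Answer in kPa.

K_a = (1 − sin φ)/(1 + sin φ) = 0.2541.
γ' = 20.0 − 9.81 = 10.19 kN/m³.
Effective vertical stress at 5.7 m: σ'_v = 16.6×2.8 + 10.19×2.90 = 76.03 kPa.
σ'_h = K_a σ'_v = 0.2541 × 76.03 = 19.32 kPa; u = γ_w × 2.90 = 28.45 kPa.
Total σ_h = 19.32 + 28.45 = 47.77 kPa.

47.8 kPa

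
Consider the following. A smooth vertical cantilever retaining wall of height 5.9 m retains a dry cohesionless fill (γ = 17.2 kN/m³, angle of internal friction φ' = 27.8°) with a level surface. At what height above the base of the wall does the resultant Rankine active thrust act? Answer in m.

K_a = 0.3639.
The pressure distribution is triangular, so the resultant acts at H/3 above the base = 5.9/3 = 1.967 m.

1.97 m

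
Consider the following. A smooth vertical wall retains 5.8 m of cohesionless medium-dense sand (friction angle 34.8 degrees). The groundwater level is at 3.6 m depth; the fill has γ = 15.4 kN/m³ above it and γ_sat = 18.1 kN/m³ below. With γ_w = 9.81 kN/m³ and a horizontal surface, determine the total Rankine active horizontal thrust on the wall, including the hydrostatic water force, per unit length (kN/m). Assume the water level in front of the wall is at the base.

K_a = tan²(45° − φ/2) = 0.2733.
γ' = 18.1 − 9.81 = 8.290 kN/m³. Depth below WT = 2.2 m.
σ'_h at WT = K_a γ d_w = 15.15 kPa; at base = 15.15 + K_a γ' × 2.2 = 20.14 kPa.
P₁ (0–3.6 m) = ½×15.15×3.6 = 27.27. P₂ (3.6–5.8 m) = ½(15.15+20.14)×2.2 = 38.82.
P_w = ½ γ_w h₂² = 0.5×9.81×2.2² = 23.74. Total = 27.27+38.82+23.74 = 89.83 kN/m.

89.8 kN/m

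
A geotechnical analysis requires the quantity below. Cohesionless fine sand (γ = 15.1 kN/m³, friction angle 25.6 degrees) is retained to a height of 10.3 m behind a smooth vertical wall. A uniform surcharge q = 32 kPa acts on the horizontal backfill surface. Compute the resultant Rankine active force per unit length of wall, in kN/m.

K_a = tan²(45° − φ/2) = 0.3966.
Soil triangle: ½ K_a γ H² = 0.5×0.3966×15.1×10.3² = 317.6 kN/m.
Surcharge rectangle: K_a q H = 0.3966×32×10.3 = 130.7 kN/m.
Total = 317.6 + 130.7 = 448.3 kN/m.

448 kN/m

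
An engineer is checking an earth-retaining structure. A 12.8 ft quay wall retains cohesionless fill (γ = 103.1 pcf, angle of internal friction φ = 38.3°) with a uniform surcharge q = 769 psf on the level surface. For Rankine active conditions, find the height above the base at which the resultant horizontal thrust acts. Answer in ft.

5.41 ft

K_a = 0.2347.
Triangular part P₁ = ½K_aγH² = 1983 at H/3 = 4.267 ft; rectangular part P₂ = K_a q H = 2311 at H/2 = 6.400 ft.
ȳ = (P₁·4.267 + P₂·6.400)/(P₁+P₂) = 5.415 ft.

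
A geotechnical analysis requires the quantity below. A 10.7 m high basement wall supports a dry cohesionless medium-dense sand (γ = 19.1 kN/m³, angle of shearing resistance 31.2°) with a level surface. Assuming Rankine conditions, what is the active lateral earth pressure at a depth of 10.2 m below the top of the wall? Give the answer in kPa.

61.9 kPa

K_a = (1 − sin φ)/(1 + sin φ) = 0.3175.
σ_h = K_a γ z = 0.3175 × 19.1 × 10.2 = 61.86 kPa.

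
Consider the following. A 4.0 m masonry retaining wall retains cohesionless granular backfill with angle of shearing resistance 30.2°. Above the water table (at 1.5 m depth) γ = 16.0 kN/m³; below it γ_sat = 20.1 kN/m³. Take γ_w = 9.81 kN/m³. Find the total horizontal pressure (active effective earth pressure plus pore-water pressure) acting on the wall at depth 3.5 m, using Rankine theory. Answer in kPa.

34.4 kPa

K_a = (1 − sin φ)/(1 + sin φ) = 0.3307.
γ' = 20.1 − 9.81 = 10.29 kN/m³.
Effective vertical stress at 3.5 m: σ'_v = 16.0×1.5 + 10.29×2.00 = 44.58 kPa.
σ'_h = K_a σ'_v = 0.3307 × 44.58 = 14.74 kPa; u = γ_w × 2.00 = 19.62 kPa.
Total σ_h = 14.74 + 19.62 = 34.36 kPa.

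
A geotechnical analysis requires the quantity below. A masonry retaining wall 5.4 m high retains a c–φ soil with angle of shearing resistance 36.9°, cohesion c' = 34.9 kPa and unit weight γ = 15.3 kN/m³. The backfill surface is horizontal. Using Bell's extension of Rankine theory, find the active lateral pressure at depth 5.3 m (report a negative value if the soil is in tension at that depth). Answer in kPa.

-14.6 kPa

K_a = (1 − sin φ)/(1 + sin φ) = 0.2497.
σ_a = K_a γ z − 2c√K_a = 0.2497×15.3×5.3 − 2×34.9×0.4997 = -14.63 kPa.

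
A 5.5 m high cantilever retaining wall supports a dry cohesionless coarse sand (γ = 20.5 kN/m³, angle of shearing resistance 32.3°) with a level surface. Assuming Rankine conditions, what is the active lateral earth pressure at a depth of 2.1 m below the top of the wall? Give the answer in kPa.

K_a = (1 − sin φ)/(1 + sin φ) = 0.3035.
σ_h = K_a γ z = 0.3035 × 20.5 × 2.1 = 13.06 kPa.

13.1 kPa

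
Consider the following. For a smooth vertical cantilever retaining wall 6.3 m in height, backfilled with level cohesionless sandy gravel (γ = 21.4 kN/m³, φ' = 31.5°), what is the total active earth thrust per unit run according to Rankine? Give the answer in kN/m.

133 kN/m

K_a = tan²(45° − φ/2) = 0.3136.
P_a = ½ K_a γ H² = 0.5 × 0.3136 × 21.4 × 6.3² = 133.2 kN/m.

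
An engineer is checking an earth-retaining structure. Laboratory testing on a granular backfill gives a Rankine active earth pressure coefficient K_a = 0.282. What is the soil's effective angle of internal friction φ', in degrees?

K_a = tan²(45° − φ/2) ⇒ 45° − φ/2 = arctan(√0.282) = 27.97°.
φ = 2(45° − 27.97°) = 34.06°.

34.1°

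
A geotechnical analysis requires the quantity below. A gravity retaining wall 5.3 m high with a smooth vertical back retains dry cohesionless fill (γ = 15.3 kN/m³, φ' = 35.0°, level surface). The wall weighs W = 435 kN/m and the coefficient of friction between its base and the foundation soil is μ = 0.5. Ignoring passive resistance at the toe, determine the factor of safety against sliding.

K_a = tan²(45° − 35.0°/2) = 0.2710.
P_a = ½K_aγH² = 0.5×0.2710×15.3×5.3² = 58.23 kN/m, acting at H/3 = 1.767 m above the base.
FS_sliding = μW / P_a = 0.5×435 / 58.23 = 3.735.

3.74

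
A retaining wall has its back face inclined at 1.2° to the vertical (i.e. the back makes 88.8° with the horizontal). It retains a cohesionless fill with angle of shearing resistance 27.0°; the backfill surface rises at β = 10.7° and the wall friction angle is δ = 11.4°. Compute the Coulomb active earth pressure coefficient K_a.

0.409

K_a = sin²(α+φ) / [sin²α · sin(α−δ) · (1 + √{sin(φ+δ)sin(φ−β) / (sin(α−δ)sin(α+β))})²].
With α = 88.8°, φ = 27.0°, δ = 11.4°, β = 10.7°: K_a = 0.4089.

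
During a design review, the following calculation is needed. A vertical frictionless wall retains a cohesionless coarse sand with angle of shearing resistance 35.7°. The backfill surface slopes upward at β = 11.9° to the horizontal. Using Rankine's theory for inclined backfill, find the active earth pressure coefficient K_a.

K_a = cos β · (cos β − √(cos²β − cos²φ)) / (cos β + √(cos²β − cos²φ)).
cos β = 0.9785, cos φ = 0.8121, √(cos²β − cos²φ) = 0.5459.
K_a = 0.9785 × (0.9785 − 0.5459)/(0.9785 + 0.5459) = 0.2777.

0.278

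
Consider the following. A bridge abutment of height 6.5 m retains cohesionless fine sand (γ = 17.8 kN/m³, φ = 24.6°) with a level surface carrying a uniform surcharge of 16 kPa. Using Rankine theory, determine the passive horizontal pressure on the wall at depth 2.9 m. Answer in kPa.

164 kPa

K_p = (1 + sin φ)/(1 − sin φ) = 2.426.
σ_v = γz + q = 17.8 × 2.9 + 16 = 67.62 kPa.
σ_h = K_p σ_v = 2.426 × 67.62 = 164.1 kPa.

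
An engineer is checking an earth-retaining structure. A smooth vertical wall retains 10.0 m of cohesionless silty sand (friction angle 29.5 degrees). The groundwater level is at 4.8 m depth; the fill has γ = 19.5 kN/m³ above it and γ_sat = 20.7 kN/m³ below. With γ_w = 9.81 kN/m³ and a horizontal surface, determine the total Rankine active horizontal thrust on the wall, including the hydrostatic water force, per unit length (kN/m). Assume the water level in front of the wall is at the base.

K_a = tan²(45° − φ/2) = 0.3401.
γ' = 20.7 − 9.81 = 10.89 kN/m³. Depth below WT = 5.2 m.
σ'_h at WT = K_a γ d_w = 31.83 kPa; at base = 31.83 + K_a γ' × 5.2 = 51.09 kPa.
P₁ (0–4.8 m) = ½×31.83×4.8 = 76.40. P₂ (4.8–10.0 m) = ½(31.83+51.09)×5.2 = 215.6.
P_w = ½ γ_w h₂² = 0.5×9.81×5.2² = 132.6. Total = 76.40+215.6+132.6 = 424.6 kN/m.

425 kN/m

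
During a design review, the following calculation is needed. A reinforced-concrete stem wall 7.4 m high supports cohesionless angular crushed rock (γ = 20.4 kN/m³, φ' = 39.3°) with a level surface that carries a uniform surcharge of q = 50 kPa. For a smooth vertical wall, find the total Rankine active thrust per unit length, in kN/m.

K_a = tan²(45° − φ/2) = 0.2245.
Soil triangle: ½ K_a γ H² = 0.5×0.2245×20.4×7.4² = 125.4 kN/m.
Surcharge rectangle: K_a q H = 0.2245×50×7.4 = 83.05 kN/m.
Total = 125.4 + 83.05 = 208.4 kN/m.

208 kN/m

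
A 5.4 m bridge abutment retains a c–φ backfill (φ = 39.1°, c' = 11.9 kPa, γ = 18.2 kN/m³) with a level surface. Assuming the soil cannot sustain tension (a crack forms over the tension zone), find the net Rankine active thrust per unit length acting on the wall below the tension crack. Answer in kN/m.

14.5 kN/m

K_a = 0.2265; √K_a = 0.4759.
Tension-crack depth z_c = 2c/(γ√K_a) = 2×11.9/(18.2×0.4759) = 2.748 m.
σ_a at base = K_a γ H − 2c√K_a = 0.2265×18.2×5.4 − 2×11.9×0.4759 = 10.93 kPa.
P_a = ½ × 10.93 × (H − z_c) = 0.5×10.93×2.652 = 14.50 kN/m.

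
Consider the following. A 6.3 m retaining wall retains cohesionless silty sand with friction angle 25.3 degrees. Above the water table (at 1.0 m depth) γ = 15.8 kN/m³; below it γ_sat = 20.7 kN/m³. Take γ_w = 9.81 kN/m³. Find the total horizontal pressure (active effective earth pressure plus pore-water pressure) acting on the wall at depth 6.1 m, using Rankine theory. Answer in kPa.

K_a = (1 − sin φ)/(1 + sin φ) = 0.4012.
γ' = 20.7 − 9.81 = 10.89 kN/m³.
Effective vertical stress at 6.1 m: σ'_v = 15.8×1.0 + 10.89×5.10 = 71.34 kPa.
σ'_h = K_a σ'_v = 0.4012 × 71.34 = 28.62 kPa; u = γ_w × 5.10 = 50.03 kPa.
Total σ_h = 28.62 + 50.03 = 78.65 kPa.

78.7 kPa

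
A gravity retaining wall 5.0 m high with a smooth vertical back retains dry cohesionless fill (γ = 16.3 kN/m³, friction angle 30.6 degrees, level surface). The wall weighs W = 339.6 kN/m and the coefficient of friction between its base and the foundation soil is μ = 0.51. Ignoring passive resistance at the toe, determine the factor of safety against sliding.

K_a = tan²(45° − 30.6°/2) = 0.3253.
P_a = ½K_aγH² = 0.5×0.3253×16.3×5.0² = 66.29 kN/m, acting at H/3 = 1.667 m above the base.
FS_sliding = μW / P_a = 0.51×339.6 / 66.29 = 2.613.

2.61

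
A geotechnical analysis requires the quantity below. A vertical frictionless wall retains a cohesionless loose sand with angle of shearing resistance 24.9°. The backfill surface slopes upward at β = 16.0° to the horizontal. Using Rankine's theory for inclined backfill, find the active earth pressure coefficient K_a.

0.483

K_a = cos β · (cos β − √(cos²β − cos²φ)) / (cos β + √(cos²β − cos²φ)).
cos β = 0.9613, cos φ = 0.9070, √(cos²β − cos²φ) = 0.3183.
K_a = 0.9613 × (0.9613 − 0.3183)/(0.9613 + 0.3183) = 0.4831.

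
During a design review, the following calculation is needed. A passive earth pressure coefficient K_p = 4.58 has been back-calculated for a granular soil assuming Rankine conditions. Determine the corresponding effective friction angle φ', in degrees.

39.9°

K_p = (1+sin φ)/(1−sin φ) ⇒ sin φ = (K_p − 1)/(K_p + 1) = 0.6416.
φ = arcsin(0.6416) = 39.91°.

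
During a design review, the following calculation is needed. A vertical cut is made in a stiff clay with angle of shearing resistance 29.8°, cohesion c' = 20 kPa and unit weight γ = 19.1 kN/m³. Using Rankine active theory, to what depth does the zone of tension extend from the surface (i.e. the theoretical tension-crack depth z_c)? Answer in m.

3.61 m

K_a = tan²(45° − 29.8°/2) = 0.3360; √K_a = 0.5797.
The active pressure is zero where K_a γ z = 2c√K_a, so z_c = 2c/(γ√K_a) = 2×20/(19.1×0.5797) = 3.613 m.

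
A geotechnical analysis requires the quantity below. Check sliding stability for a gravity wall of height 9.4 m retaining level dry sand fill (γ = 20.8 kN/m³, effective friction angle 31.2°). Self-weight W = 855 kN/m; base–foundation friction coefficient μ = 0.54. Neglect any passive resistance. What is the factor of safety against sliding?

K_a = tan²(45° − 31.2°/2) = 0.3175.
P_a = ½K_aγH² = 0.5×0.3175×20.8×9.4² = 291.8 kN/m, acting at H/3 = 3.133 m above the base.
FS_sliding = μW / P_a = 0.54×855 / 291.8 = 1.582.

1.58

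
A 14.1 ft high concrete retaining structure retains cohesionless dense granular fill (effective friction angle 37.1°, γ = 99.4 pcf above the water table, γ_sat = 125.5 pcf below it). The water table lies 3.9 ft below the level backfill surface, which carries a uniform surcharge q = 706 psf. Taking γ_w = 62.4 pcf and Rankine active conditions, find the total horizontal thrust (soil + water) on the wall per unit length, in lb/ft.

K_a = tan²(45° − φ/2) = 0.2475.
γ' = 125.5 − 62.4 = 63.10 pcf. h₂ = H − d_w = 10.2 ft.
σ'_h: at surface K_a·q = 174.7; at WT K_a(q+γd_w) = 270.7; at base K_a(q+γd_w+γ'h₂) = 430.0 psf.
P₁ = ½(174.7+270.7)×3.9 = 868.6; P₂ = ½(270.7+430.0)×10.2 = 3573; P_w = ½γ_w h₂² = 3246.
Total = 868.6+3573+3246 = 7688 lb/ft.

7690 lb/ft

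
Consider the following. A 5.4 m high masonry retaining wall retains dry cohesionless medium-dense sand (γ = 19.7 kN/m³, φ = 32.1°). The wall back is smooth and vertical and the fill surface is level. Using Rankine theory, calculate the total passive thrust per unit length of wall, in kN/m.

K_p = tan²(45° + φ/2) = 3.268.
P_p = ½ K_p γ H² = 0.5 × 3.268 × 19.7 × 5.4² = 938.7 kN/m.

939 kN/m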